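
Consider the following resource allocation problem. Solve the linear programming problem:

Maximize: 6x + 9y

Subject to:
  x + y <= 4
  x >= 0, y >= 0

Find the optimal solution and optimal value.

The feasible region has vertices at [(0, 0), (4, 0), (0, 4)].
Checking objective 6x + 9y at each vertex:
  (0, 0): 6*0 + 9*0 = 0
  (4, 0): 6*4 + 9*0 = 24
  (0, 4): 6*0 + 9*4 = 36
Maximum is 36 at (0, 4).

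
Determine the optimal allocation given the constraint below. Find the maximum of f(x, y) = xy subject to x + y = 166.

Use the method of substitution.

Substitute y = 166 - x into f(x,y) = xy:
g(x) = x(166 - x) = 166x - x^2
g'(x) = 166 - 2x = 0  =>  x = 83
y = 166 - 83 = 83
Maximum value = 83 * 83 = 6889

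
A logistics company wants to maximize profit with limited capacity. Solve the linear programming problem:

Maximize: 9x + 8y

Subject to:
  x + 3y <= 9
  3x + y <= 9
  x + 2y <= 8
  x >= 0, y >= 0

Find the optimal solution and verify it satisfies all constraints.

Feasible vertices: (0, 0), (0, 3), (9/4, 9/4), (3, 0)
Objective 9x + 8y at each vertex:
  (0, 0): 0
  (0, 3): 24
  (9/4, 9/4): 153/4
  (3, 0): 27
Maximum is 153/4 at (9/4, 9/4).
Verify constraints at (x, y) = (9/4, 9/4):
  1*(9/4) + 3*(9/4) = 9 <= 9 (active)
  3*(9/4) + 1*(9/4) = 9 <= 9 (active)
  1*(9/4) + 2*(9/4) = 27/4 <= 8
  x = 9/4 >= 0, y = 9/4 >= 0. All constraints satisfied.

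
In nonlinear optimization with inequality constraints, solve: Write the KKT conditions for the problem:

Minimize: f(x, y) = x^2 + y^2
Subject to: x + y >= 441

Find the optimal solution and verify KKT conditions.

KKT conditions for min x^2 + y^2 s.t. x + y >= 441:
Stationarity: 2x = mu, 2y = mu
So x = y = mu/2.
Complementary slackness: mu*(x + y - 441) = 0
Primal feasibility: x + y >= 441; dual feasibility: mu >= 0
If mu = 0 then x = y = 0, but 0 + 0 < 441 is infeasible, so the constraint is active.
Constraint active: x + y = 2*(mu/2) = 441 => mu = 441
x = y = 441/2, f = 194481/2
Verify: stationarity 2*(441/2) = 441 = mu; primal 441/2 + 441/2 = 441 >= 441; dual mu = 441 >= 0; complementary slackness 441*(441 - 441) = 0. All KKT conditions hold.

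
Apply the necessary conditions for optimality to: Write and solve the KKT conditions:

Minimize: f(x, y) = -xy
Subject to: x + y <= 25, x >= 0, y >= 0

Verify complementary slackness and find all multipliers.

Problem: min -xy s.t. x + y <= 25 (multiplier lambda), x >= 0 (mu_x), y >= 0 (mu_y)
KKT stationarity: -y + lambda - mu_x = 0, -x + lambda - mu_y = 0, with lambda, mu_x, mu_y >= 0
Complementary slackness: lambda*(x + y - 25) = 0, mu_x*x = 0, mu_y*y = 0
If lambda = 0: y = -mu_x <= 0 and x = -mu_y <= 0 force x = y = 0 with f = 0; but x = y = 25/2 is feasible with f = -625/4 < 0, so this is not the minimum. Hence lambda > 0 and x + y = 25.
Try x > 0, y > 0 (so mu_x = mu_y = 0): y = lambda, x = lambda => x = y = lambda
x + y = 25 => 2*lambda = 25 => lambda = 25/2
x* = y* = 25/2 > 0, consistent with mu_x = mu_y = 0.
(Any feasible point with x = 0 or y = 0 has f = 0 > -625/4, so the minimum is not on those boundaries.)
min(-xy) = -625/4 (i.e. max xy = 625/4)
Multipliers: lambda = 25/2, mu_x = 0, mu_y = 0
Complementary slackness: lambda*(x + y - 25) = 25/2*(25/2 + 25/2 - 25) = 0, mu_x*x = 0*25/2 = 0, mu_y*y = 0*25/2 = 0. Satisfied.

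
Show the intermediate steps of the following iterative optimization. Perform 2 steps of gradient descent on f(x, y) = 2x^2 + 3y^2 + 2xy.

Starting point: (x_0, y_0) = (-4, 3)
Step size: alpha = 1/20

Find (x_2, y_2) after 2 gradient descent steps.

f(x,y) = 2x^2 + 3y^2 + 2xy
grad_x = 4x + 2y, grad_y = 6y + 2x
Step 1: grad = (-10, 10), (-7/2, 5/2)
Step 2: grad = (-9, 8), (-61/20, 21/10)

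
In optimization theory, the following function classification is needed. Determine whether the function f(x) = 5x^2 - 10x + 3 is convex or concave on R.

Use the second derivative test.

f(x) = 5x^2 - 10x + 3
f'(x) = 10x - 10
f''(x) = 10
Since f''(x) = 10 > 0 for all x, f is convex on R.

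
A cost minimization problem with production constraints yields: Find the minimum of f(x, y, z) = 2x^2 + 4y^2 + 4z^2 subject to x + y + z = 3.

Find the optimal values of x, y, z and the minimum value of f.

Using Lagrange multipliers on f = 2x^2 + 4y^2 + 4z^2 with constraint x + y + z = 3:
Conditions: 2*2*x = lambda, 2*4*y = lambda, 2*4*z = lambda
So x = lambda/4, y = lambda/8, z = lambda/8
Substituting into constraint: lambda * (1/2) = 3
lambda = 6
x = 3/2, y = 3/4, z = 3/4
Minimum value = 9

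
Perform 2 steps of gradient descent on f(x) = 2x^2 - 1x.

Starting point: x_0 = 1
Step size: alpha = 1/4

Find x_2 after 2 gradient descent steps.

f(x) = 2x^2 - 1x, f'(x) = 4x + (-1)
Step 1: f'(1) = 3, x_1 = 1 - 1/4 * 3 = 1/4
Step 2: f'(1/4) = 0, x_2 = 1/4 - 1/4 * 0 = 1/4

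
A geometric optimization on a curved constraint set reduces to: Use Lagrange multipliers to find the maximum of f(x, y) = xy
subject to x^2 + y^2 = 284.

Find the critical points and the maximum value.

Lagrange conditions: y = 2*lambda*x and x = 2*lambda*y
If x = 0 then y = 0, violating the constraint, so x, y != 0.
Dividing: y/x = x/y => x^2 = y^2 => y = x or y = -x
Constraint: 2x^2 = 284 => x^2 = 142 => x = +/-sqrt(142)
Critical points: (sqrt(142), sqrt(142)), (-sqrt(142), -sqrt(142)), (sqrt(142), -sqrt(142)), (-sqrt(142), sqrt(142))
  y = x:  xy = x^2 = 142  at (sqrt(142), sqrt(142)) and (-sqrt(142), -sqrt(142))
  y = -x: xy = -x^2 = -142 at (sqrt(142), -sqrt(142)) and (-sqrt(142), sqrt(142))
Maximum xy = 142 at (sqrt(142), sqrt(142)) and (-sqrt(142), -sqrt(142))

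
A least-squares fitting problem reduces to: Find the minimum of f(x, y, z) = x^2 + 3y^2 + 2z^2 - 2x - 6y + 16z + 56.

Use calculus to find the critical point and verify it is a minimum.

f(x,y,z) = x^2 + 3y^2 + 2z^2 - 2x - 6y + 16z + 56
df/dx = 2x + (-2) = 0 => x = 1
df/dy = 6y + (-6) = 0 => y = 1
df/dz = 4z + (16) = 0 => z = -4
f(1,1,-4) = 1*(1)^2 + 3*(1)^2 + 2*(-4)^2 + -2*(1) + -6*(1) + 16*(-4) + 56 = 20
Hessian is diagonal with entries 2, 6, 4 > 0, confirmed minimum.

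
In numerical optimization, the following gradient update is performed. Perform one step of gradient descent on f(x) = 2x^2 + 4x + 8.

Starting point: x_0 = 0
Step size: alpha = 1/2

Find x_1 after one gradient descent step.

f(x) = 2x^2 + 4x + 8
f'(x) = 4x + 4
f'(0) = 4*0 + (4) = 4
x_1 = x_0 - alpha * f'(x_0) = 0 - 1/2 * 4 = -2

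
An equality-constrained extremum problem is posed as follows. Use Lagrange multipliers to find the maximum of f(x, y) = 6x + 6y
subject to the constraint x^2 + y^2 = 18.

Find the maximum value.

Set up Lagrange conditions: grad f = lambda * grad g
  6 = 2*lambda*x
  6 = 2*lambda*y
From these: x/y = 6/6, so x = 6t, y = 6t for some t.
Substitute into constraint: (6t)^2 + (6t)^2 = 18
  t^2 * 72 = 18
  t = sqrt(18/72)
Maximum = 6*x + 6*y = (6^2 + 6^2)*t = 72 * sqrt(18/72) = 36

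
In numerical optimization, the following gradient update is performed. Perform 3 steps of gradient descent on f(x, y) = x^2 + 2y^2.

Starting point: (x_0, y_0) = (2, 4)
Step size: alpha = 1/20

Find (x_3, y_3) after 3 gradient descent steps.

f(x,y) = x^2 + 2y^2
grad_x = 2x + 0y, grad_y = 4y + 0x
Step 1: grad = (4, 16), (9/5, 16/5)
Step 2: grad = (18/5, 64/5), (81/50, 64/25)
Step 3: grad = (81/25, 256/25), (729/500, 256/125)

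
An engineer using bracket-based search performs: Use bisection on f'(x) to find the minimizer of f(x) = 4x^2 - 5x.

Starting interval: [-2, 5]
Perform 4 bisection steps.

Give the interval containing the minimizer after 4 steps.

Finding critical point of f(x) = 4x^2 - 5x using bisection on f'(x) = 8x + -5.
f'(x) = 0 when x = 5/8.
Starting interval: [-2, 5]
Step 1: mid = 3/2, f'(mid) = 7, new interval = [-2, 3/2]
Step 2: mid = -1/4, f'(mid) = -7, new interval = [-1/4, 3/2]
Step 3: mid = 5/8, f'(mid) = 0, new interval = [5/8, 5/8]
Step 4: mid = 5/8, f'(mid) = 0, new interval = [5/8, 5/8]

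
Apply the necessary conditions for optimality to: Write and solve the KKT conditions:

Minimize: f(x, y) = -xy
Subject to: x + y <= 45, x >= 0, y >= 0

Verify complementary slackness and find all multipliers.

Problem: min -xy s.t. x + y <= 45 (multiplier lambda), x >= 0 (mu_x), y >= 0 (mu_y)
KKT stationarity: -y + lambda - mu_x = 0, -x + lambda - mu_y = 0, with lambda, mu_x, mu_y >= 0
Complementary slackness: lambda*(x + y - 45) = 0, mu_x*x = 0, mu_y*y = 0
If lambda = 0: y = -mu_x <= 0 and x = -mu_y <= 0 force x = y = 0 with f = 0; but x = y = 45/2 is feasible with f = -2025/4 < 0, so this is not the minimum. Hence lambda > 0 and x + y = 45.
Try x > 0, y > 0 (so mu_x = mu_y = 0): y = lambda, x = lambda => x = y = lambda
x + y = 45 => 2*lambda = 45 => lambda = 45/2
x* = y* = 45/2 > 0, consistent with mu_x = mu_y = 0.
(Any feasible point with x = 0 or y = 0 has f = 0 > -2025/4, so the minimum is not on those boundaries.)
min(-xy) = -2025/4 (i.e. max xy = 2025/4)
Multipliers: lambda = 45/2, mu_x = 0, mu_y = 0
Complementary slackness: lambda*(x + y - 45) = 45/2*(45/2 + 45/2 - 45) = 0, mu_x*x = 0*45/2 = 0, mu_y*y = 0*45/2 = 0. Satisfied.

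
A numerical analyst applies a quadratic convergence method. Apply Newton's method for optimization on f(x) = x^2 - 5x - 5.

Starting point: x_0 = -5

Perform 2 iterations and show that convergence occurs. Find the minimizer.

f(x) = x^2 - 5x - 5, f'(x) = 2x + (-5), f''(x) = 2
Step 1: f'(-5) = -15, x_1 = -5 - -15/2 = 5/2
Step 2: f'(5/2) = 0, x_2 = 5/2 (converged)
Newton's method converges in 1 step for quadratics.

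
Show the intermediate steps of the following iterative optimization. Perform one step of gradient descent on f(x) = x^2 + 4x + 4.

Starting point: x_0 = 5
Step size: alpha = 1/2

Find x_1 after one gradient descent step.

f(x) = x^2 + 4x + 4
f'(x) = 2x + 4
f'(5) = 2*5 + (4) = 14
x_1 = x_0 - alpha * f'(x_0) = 5 - 1/2 * 14 = -2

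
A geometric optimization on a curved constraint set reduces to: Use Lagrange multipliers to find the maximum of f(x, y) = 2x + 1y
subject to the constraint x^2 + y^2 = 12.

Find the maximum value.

Set up Lagrange conditions: grad f = lambda * grad g
  2 = 2*lambda*x
  1 = 2*lambda*y
From these: x/y = 2/1, so x = 2t, y = 1t for some t.
Substitute into constraint: (2t)^2 + (1t)^2 = 12
  t^2 * 5 = 12
  t = sqrt(12/5)
Maximum = 2*x + 1*y = (2^2 + 1^2)*t = 5 * sqrt(12/5) = sqrt(60)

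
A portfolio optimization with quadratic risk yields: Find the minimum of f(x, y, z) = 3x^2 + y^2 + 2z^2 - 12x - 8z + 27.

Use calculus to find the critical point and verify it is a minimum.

f(x,y,z) = 3x^2 + y^2 + 2z^2 - 12x - 8z + 27
df/dx = 6x + (-12) = 0 => x = 2
df/dy = 2y + (0) = 0 => y = 0
df/dz = 4z + (-8) = 0 => z = 2
f(2,0,2) = 3*(2)^2 + 1*(0)^2 + 2*(2)^2 + -12*(2) + -8*(2) + 27 = 7
Hessian is diagonal with entries 6, 2, 4 > 0, confirmed minimum.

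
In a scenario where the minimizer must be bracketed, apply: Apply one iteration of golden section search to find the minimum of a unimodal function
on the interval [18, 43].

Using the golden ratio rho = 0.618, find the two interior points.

Golden section search on [18, 43].
Golden ratio rho = 0.618 (approx).
Interior points:
  x_1 = 18 + (1-0.618)*25 = 27.5500
  x_2 = 18 + 0.618*25 = 33.4500
Compare f(x_1) and f(x_2) to determine which subinterval to keep.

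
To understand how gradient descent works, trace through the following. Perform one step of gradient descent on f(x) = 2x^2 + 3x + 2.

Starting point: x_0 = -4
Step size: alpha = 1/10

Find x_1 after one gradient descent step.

f(x) = 2x^2 + 3x + 2
f'(x) = 4x + 3
f'(-4) = 4*-4 + (3) = -13
x_1 = x_0 - alpha * f'(x_0) = -4 - 1/10 * -13 = -27/10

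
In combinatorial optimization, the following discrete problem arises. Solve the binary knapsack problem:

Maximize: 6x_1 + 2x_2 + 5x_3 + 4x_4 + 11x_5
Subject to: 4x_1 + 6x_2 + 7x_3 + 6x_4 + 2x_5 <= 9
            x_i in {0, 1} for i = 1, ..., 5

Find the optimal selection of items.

Items: item 1 (v=6, w=4), item 2 (v=2, w=6), item 3 (v=5, w=7), item 4 (v=4, w=6), item 5 (v=11, w=2)
Capacity: 9
Checking all 32 subsets (w = total weight, v = total value):
  {}: w = 0, v = 0
  {1}: w = 4, v = 6
  {2}: w = 6, v = 2
  {3}: w = 7, v = 5
  {4}: w = 6, v = 4
  {5}: w = 2, v = 11
  {1, 2}: w = 10 > 9, infeasible
  {1, 3}: w = 11 > 9, infeasible
  {1, 4}: w = 10 > 9, infeasible
  {1, 5}: w = 6, v = 17
  {2, 3}: w = 13 > 9, infeasible
  {2, 4}: w = 12 > 9, infeasible
  {2, 5}: w = 8, v = 13
  {3, 4}: w = 13 > 9, infeasible
  {3, 5}: w = 9, v = 16
  {4, 5}: w = 8, v = 15
  {1, 2, 3}: w = 17 > 9, infeasible
  {1, 2, 4}: w = 16 > 9, infeasible
  {1, 2, 5}: w = 12 > 9, infeasible
  {1, 3, 4}: w = 17 > 9, infeasible
  {1, 3, 5}: w = 13 > 9, infeasible
  {1, 4, 5}: w = 12 > 9, infeasible
  {2, 3, 4}: w = 19 > 9, infeasible
  {2, 3, 5}: w = 15 > 9, infeasible
  {2, 4, 5}: w = 14 > 9, infeasible
  {3, 4, 5}: w = 15 > 9, infeasible
  {1, 2, 3, 4}: w = 23 > 9, infeasible
  {1, 2, 3, 5}: w = 19 > 9, infeasible
  {1, 2, 4, 5}: w = 18 > 9, infeasible
  {1, 3, 4, 5}: w = 19 > 9, infeasible
  {2, 3, 4, 5}: w = 21 > 9, infeasible
  {1, 2, 3, 4, 5}: w = 25 > 9, infeasible
Best feasible subset: items [1, 5]
Total weight: 6 <= 9, total value: 17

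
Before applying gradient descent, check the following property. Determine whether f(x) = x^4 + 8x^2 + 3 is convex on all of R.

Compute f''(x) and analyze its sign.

f(x) = x^4 + 8x^2 + 3
f'(x) = 4x^3 + 16x
f''(x) = 12x^2 + 16
f''(x) = 12x^2 + 16 >= 16 > 0 for all x
Therefore, f is convex on R.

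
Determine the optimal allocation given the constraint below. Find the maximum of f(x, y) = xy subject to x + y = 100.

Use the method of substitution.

Substitute y = 100 - x into f(x,y) = xy:
g(x) = x(100 - x) = 100x - x^2
g'(x) = 100 - 2x = 0  =>  x = 50
y = 100 - 50 = 50
Maximum value = 50 * 50 = 2500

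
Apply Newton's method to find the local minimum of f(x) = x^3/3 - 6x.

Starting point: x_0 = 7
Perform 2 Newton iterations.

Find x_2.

f(x) = x^3/3 - 6x
f'(x) = x^2 - 6, f''(x) = 2x
Newton update: x_{n+1} = x_n - (x_n^2 - 6)/(2*x_n)
Step 1: x_0 = 7, f'=43, f''=14, x_1 = 55/14
Step 2: x_1 = 55/14, f'=1849/196, f''=55/7, x_2 = 4201/1540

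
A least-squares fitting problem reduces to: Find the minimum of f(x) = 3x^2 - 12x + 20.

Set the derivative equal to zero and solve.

f(x) = 3x^2 - 12x + 20
f'(x) = 6x + (-12) = 0
x = 12/6 = 2
f(2) = 8
Since f''(x) = 6 > 0, this is a minimum.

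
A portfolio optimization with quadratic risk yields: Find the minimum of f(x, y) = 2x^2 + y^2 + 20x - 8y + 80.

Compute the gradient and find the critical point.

f(x,y) = 2x^2 + y^2 + 20x - 8y + 80
df/dx = 4x + (20) = 0  =>  x = -5
df/dy = 2y + (-8) = 0  =>  y = 4
f(-5, 4) = 2*(-5)^2 + 1*(4)^2 + 20*(-5) + -8*(4) + 80 = 14
Hessian is diagonal with entries 4, 2 > 0, so this is a minimum.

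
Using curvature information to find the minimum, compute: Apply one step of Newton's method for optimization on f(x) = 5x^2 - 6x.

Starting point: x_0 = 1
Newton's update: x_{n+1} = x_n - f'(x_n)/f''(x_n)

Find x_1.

f(x) = 5x^2 - 6x
f'(x) = 10x + (-6), f''(x) = 10
Newton step: x_1 = x_0 - f'(x_0)/f''(x_0)
f'(1) = 4
x_1 = 1 - 4/10 = 3/5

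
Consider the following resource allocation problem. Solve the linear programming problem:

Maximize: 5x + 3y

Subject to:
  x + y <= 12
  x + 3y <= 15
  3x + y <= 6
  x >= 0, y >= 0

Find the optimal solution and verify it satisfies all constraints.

Feasible vertices: (0, 0), (0, 5), (3/8, 39/8), (2, 0)
Objective 5x + 3y at each vertex:
  (0, 0): 0
  (0, 5): 15
  (3/8, 39/8): 33/2
  (2, 0): 10
Maximum is 33/2 at (3/8, 39/8).
Verify constraints at (x, y) = (3/8, 39/8):
  1*(3/8) + 1*(39/8) = 21/4 <= 12
  1*(3/8) + 3*(39/8) = 15 <= 15 (active)
  3*(3/8) + 1*(39/8) = 6 <= 6 (active)
  x = 3/8 >= 0, y = 39/8 >= 0. All constraints satisfied.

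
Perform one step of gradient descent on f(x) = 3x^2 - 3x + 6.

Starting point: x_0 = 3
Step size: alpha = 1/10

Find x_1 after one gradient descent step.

f(x) = 3x^2 - 3x + 6
f'(x) = 6x - 3
f'(3) = 6*3 + (-3) = 15
x_1 = x_0 - alpha * f'(x_0) = 3 - 1/10 * 15 = 3/2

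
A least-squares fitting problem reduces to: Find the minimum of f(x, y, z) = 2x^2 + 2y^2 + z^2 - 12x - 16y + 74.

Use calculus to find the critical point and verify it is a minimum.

f(x,y,z) = 2x^2 + 2y^2 + z^2 - 12x - 16y + 74
df/dx = 4x + (-12) = 0 => x = 3
df/dy = 4y + (-16) = 0 => y = 4
df/dz = 2z + (0) = 0 => z = 0
f(3,4,0) = 2*(3)^2 + 2*(4)^2 + 1*(0)^2 + -12*(3) + -16*(4) + 74 = 24
Hessian is diagonal with entries 4, 4, 2 > 0, confirmed minimum.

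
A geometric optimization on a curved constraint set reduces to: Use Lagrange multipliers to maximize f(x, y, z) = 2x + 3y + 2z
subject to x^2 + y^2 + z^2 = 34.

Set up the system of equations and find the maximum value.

Lagrange conditions: 2 = 2*lambda*x, 3 = 2*lambda*y, 2 = 2*lambda*z
So x:2 = y:3 = z:2, i.e. x = 2t, y = 3t, z = 2t
Constraint: t^2*(2^2 + 3^2 + 2^2) = 34
  t^2 * 17 = 34  =>  t = sqrt(2)
Maximum = 2*2t + 3*3t + 2*2t = 17*sqrt(2) = sqrt(578)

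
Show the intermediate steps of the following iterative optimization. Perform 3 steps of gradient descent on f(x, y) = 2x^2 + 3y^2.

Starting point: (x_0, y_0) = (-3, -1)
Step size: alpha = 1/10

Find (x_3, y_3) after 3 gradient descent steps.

f(x,y) = 2x^2 + 3y^2
grad_x = 4x + 0y, grad_y = 6y + 0x
Step 1: grad = (-12, -6), (-9/5, -2/5)
Step 2: grad = (-36/5, -12/5), (-27/25, -4/25)
Step 3: grad = (-108/25, -24/25), (-81/125, -8/125)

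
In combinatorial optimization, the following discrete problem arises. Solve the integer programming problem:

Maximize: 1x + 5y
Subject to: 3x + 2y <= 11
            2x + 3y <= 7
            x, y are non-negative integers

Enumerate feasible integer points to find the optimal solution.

Constraint 1: 3x + 2y <= 11
Constraint 2: 2x + 3y <= 7
Feasible x range (need y >= 0): 0 <= x <= min(11/3, 7/2) => x in {0, ..., 3}.
Enumerate feasible integer points row by row (the coefficient of y is 5 > 0, so for each x the largest feasible y gives the best value):
  x = 0: y <= min((11 - 3*0)/2, (7 - 2*0)/3) => y in {0, ..., 2}; best 1*0 + 5*2 = 10
  x = 1: y <= min((11 - 3*1)/2, (7 - 2*1)/3) => y in {0, ..., 1}; best 1*1 + 5*1 = 6
  x = 2: y <= min((11 - 3*2)/2, (7 - 2*2)/3) => y in {0, ..., 1}; best 1*2 + 5*1 = 7
  x = 3: y <= min((11 - 3*3)/2, (7 - 2*3)/3) => y in {0}; best 1*3 + 5*0 = 3
The maximum 1x + 5y = 10 is achieved at x = 0, y = 2.
Check: 3*0 + 2*2 = 4 <= 11 and 2*0 + 3*2 = 6 <= 7.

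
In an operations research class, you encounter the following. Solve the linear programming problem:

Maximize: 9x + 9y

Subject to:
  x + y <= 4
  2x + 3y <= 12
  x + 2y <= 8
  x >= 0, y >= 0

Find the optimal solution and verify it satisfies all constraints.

Feasible vertices: (0, 0), (0, 4), (4, 0)
Objective 9x + 9y at each vertex:
  (0, 0): 0
  (0, 4): 36
  (4, 0): 36
Maximum is 36 at (0, 4).
Verify constraints at (x, y) = (0, 4):
  1*0 + 1*4 = 4 <= 4 (active)
  2*0 + 3*4 = 12 <= 12 (active)
  1*0 + 2*4 = 8 <= 8 (active)
  x = 0 >= 0, y = 4 >= 0. All constraints satisfied.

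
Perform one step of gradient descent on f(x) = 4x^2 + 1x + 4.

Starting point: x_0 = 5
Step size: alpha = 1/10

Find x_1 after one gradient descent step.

f(x) = 4x^2 + 1x + 4
f'(x) = 8x + 1
f'(5) = 8*5 + (1) = 41
x_1 = x_0 - alpha * f'(x_0) = 5 - 1/10 * 41 = 9/10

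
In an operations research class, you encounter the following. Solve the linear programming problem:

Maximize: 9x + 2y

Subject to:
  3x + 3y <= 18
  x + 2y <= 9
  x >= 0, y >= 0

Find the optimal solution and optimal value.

Feasible vertices: (0, 0), (0, 9/2), (3, 3), (6, 0)
Objective 9x + 2y at each:
  (0, 0): 0
  (0, 9/2): 9
  (3, 3): 33
  (6, 0): 54
Maximum is 54 at (6, 0).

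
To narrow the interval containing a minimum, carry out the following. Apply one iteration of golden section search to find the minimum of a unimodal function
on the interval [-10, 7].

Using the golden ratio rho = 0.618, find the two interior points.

Golden section search on [-10, 7].
Golden ratio rho = 0.618 (approx).
Interior points:
  x_1 = -10 + (1-0.618)*17 = -3.5060
  x_2 = -10 + 0.618*17 = 0.5060
Compare f(x_1) and f(x_2) to determine which subinterval to keep.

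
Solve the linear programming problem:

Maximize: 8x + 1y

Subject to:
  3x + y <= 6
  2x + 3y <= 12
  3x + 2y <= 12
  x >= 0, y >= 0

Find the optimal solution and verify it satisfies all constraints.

Feasible vertices: (0, 0), (0, 4), (6/7, 24/7), (2, 0)
Objective 8x + 1y at each vertex:
  (0, 0): 0
  (0, 4): 4
  (6/7, 24/7): 72/7
  (2, 0): 16
Maximum is 16 at (2, 0).
Verify constraints at (x, y) = (2, 0):
  3*2 + 1*0 = 6 <= 6 (active)
  2*2 + 3*0 = 4 <= 12
  3*2 + 2*0 = 6 <= 12
  x = 2 >= 0, y = 0 >= 0. All constraints satisfied.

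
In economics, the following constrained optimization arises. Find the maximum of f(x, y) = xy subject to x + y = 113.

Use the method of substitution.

Substitute y = 113 - x into f(x,y) = xy:
g(x) = x(113 - x) = 113x - x^2
g'(x) = 113 - 2x = 0  =>  x = 113/2
y = 113 - 113/2 = 113/2
Maximum value = (113/2) * (113/2) = 12769/4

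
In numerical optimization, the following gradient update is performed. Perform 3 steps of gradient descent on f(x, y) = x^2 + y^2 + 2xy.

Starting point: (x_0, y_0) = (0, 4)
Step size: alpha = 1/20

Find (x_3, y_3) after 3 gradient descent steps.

f(x,y) = x^2 + y^2 + 2xy
grad_x = 2x + 2y, grad_y = 2y + 2x
Step 1: grad = (8, 8), (-2/5, 18/5)
Step 2: grad = (32/5, 32/5), (-18/25, 82/25)
Step 3: grad = (128/25, 128/25), (-122/125, 378/125)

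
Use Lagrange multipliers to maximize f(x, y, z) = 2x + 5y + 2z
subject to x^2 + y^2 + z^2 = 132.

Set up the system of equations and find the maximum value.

Lagrange conditions: 2 = 2*lambda*x, 5 = 2*lambda*y, 2 = 2*lambda*z
So x:2 = y:5 = z:2, i.e. x = 2t, y = 5t, z = 2t
Constraint: t^2*(2^2 + 5^2 + 2^2) = 132
  t^2 * 33 = 132  =>  t = sqrt(4)
Maximum = 2*2t + 5*5t + 2*2t = 33*sqrt(4) = 66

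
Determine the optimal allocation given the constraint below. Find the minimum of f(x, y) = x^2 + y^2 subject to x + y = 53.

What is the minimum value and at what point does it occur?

Substitute y = 53 - x into f(x,y) = x^2 + y^2:
g(x) = x^2 + (53 - x)^2 = 2x^2 - 106x + 2809
g'(x) = 4x - 106 = 0  =>  x = 53/2
y = 53 - 53/2 = 53/2
Minimum value = (53/2)^2 + (53/2)^2 = 2809/2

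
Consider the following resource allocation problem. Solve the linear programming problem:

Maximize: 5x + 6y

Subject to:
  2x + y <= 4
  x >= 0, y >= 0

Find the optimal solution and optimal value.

The feasible region has vertices at [(0, 0), (2, 0), (0, 4)].
Checking objective 5x + 6y at each vertex:
  (0, 0): 5*0 + 6*0 = 0
  (2, 0): 5*2 + 6*0 = 10
  (0, 4): 5*0 + 6*4 = 24
Maximum is 24 at (0, 4).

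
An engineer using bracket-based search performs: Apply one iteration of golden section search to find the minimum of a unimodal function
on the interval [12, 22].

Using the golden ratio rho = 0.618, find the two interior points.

Golden section search on [12, 22].
Golden ratio rho = 0.618 (approx).
Interior points:
  x_1 = 12 + (1-0.618)*10 = 15.8200
  x_2 = 12 + 0.618*10 = 18.1800
Compare f(x_1) and f(x_2) to determine which subinterval to keep.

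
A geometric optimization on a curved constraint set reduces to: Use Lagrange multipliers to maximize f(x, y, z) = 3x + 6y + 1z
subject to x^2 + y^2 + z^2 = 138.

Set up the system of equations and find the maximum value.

Lagrange conditions: 3 = 2*lambda*x, 6 = 2*lambda*y, 1 = 2*lambda*z
So x:3 = y:6 = z:1, i.e. x = 3t, y = 6t, z = 1t
Constraint: t^2*(3^2 + 6^2 + 1^2) = 138
  t^2 * 46 = 138  =>  t = sqrt(3)
Maximum = 3*3t + 6*6t + 1*1t = 46*sqrt(3) = sqrt(6348)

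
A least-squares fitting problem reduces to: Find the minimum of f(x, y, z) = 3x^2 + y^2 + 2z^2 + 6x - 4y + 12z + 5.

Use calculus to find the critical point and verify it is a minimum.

f(x,y,z) = 3x^2 + y^2 + 2z^2 + 6x - 4y + 12z + 5
df/dx = 6x + (6) = 0 => x = -1
df/dy = 2y + (-4) = 0 => y = 2
df/dz = 4z + (12) = 0 => z = -3
f(-1,2,-3) = 3*(-1)^2 + 1*(2)^2 + 2*(-3)^2 + 6*(-1) + -4*(2) + 12*(-3) + 5 = -20
Hessian is diagonal with entries 6, 2, 4 > 0, confirmed minimum.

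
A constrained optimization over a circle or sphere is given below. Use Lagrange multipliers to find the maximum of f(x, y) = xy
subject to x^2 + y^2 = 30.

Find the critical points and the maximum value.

Lagrange conditions: y = 2*lambda*x and x = 2*lambda*y
If x = 0 then y = 0, violating the constraint, so x, y != 0.
Dividing: y/x = x/y => x^2 = y^2 => y = x or y = -x
Constraint: 2x^2 = 30 => x^2 = 15 => x = +/-sqrt(15)
Critical points: (sqrt(15), sqrt(15)), (-sqrt(15), -sqrt(15)), (sqrt(15), -sqrt(15)), (-sqrt(15), sqrt(15))
  y = x:  xy = x^2 = 15  at (sqrt(15), sqrt(15)) and (-sqrt(15), -sqrt(15))
  y = -x: xy = -x^2 = -15 at (sqrt(15), -sqrt(15)) and (-sqrt(15), sqrt(15))
Maximum xy = 15 at (sqrt(15), sqrt(15)) and (-sqrt(15), -sqrt(15))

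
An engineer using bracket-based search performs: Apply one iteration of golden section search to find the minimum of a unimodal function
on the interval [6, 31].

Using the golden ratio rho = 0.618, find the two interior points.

Golden section search on [6, 31].
Golden ratio rho = 0.618 (approx).
Interior points:
  x_1 = 6 + (1-0.618)*25 = 15.5500
  x_2 = 6 + 0.618*25 = 21.4500
Compare f(x_1) and f(x_2) to determine which subinterval to keep.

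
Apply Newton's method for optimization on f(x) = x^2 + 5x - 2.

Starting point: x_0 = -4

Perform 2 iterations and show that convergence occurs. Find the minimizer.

f(x) = x^2 + 5x - 2, f'(x) = 2x + (5), f''(x) = 2
Step 1: f'(-4) = -3, x_1 = -4 - -3/2 = -5/2
Step 2: f'(-5/2) = 0, x_2 = -5/2 (converged)
Newton's method converges in 1 step for quadratics.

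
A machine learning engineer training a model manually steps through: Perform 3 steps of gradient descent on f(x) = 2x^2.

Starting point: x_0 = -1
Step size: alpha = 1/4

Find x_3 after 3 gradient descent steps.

f(x) = 2x^2, f'(x) = 4x + (0)
Step 1: f'(-1) = -4, x_1 = -1 - 1/4 * -4 = 0
Step 2: f'(0) = 0, x_2 = 0 - 1/4 * 0 = 0
Step 3: f'(0) = 0, x_3 = 0 - 1/4 * 0 = 0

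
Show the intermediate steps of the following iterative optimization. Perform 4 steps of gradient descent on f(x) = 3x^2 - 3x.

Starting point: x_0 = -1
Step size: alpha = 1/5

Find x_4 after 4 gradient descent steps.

f(x) = 3x^2 - 3x, f'(x) = 6x + (-3)
Step 1: f'(-1) = -9, x_1 = -1 - 1/5 * -9 = 4/5
Step 2: f'(4/5) = 9/5, x_2 = 4/5 - 1/5 * 9/5 = 11/25
Step 3: f'(11/25) = -9/25, x_3 = 11/25 - 1/5 * -9/25 = 64/125
Step 4: f'(64/125) = 9/125, x_4 = 64/125 - 1/5 * 9/125 = 311/625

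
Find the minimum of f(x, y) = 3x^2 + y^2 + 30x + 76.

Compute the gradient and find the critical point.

f(x,y) = 3x^2 + y^2 + 30x + 76
df/dx = 6x + (30) = 0  =>  x = -5
df/dy = 2y + (0) = 0  =>  y = 0
f(-5, 0) = 3*(-5)^2 + 1*(0)^2 + 30*(-5) + 76 = 1
Hessian is diagonal with entries 6, 2 > 0, so this is a minimum.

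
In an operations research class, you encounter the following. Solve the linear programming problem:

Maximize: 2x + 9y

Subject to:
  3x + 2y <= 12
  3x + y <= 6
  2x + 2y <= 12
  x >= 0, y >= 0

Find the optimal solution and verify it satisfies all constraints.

Feasible vertices: (0, 0), (0, 6), (2, 0)
Objective 2x + 9y at each vertex:
  (0, 0): 0
  (0, 6): 54
  (2, 0): 4
Maximum is 54 at (0, 6).
Verify constraints at (x, y) = (0, 6):
  3*0 + 2*6 = 12 <= 12 (active)
  3*0 + 1*6 = 6 <= 6 (active)
  2*0 + 2*6 = 12 <= 12 (active)
  x = 0 >= 0, y = 6 >= 0. All constraints satisfied.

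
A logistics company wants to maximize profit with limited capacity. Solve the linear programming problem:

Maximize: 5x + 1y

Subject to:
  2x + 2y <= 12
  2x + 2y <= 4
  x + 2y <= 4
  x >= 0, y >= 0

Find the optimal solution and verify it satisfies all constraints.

Feasible vertices: (0, 0), (0, 2), (2, 0)
Objective 5x + 1y at each vertex:
  (0, 0): 0
  (0, 2): 2
  (2, 0): 10
Maximum is 10 at (2, 0).
Verify constraints at (x, y) = (2, 0):
  2*2 + 2*0 = 4 <= 12
  2*2 + 2*0 = 4 <= 4 (active)
  1*2 + 2*0 = 2 <= 4
  x = 2 >= 0, y = 0 >= 0. All constraints satisfied.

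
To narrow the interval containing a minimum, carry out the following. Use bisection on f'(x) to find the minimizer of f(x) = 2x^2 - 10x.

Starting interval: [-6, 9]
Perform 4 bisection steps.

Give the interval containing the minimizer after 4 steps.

Finding critical point of f(x) = 2x^2 - 10x using bisection on f'(x) = 4x + -10.
f'(x) = 0 when x = 5/2.
Starting interval: [-6, 9]
Step 1: mid = 3/2, f'(mid) = -4, new interval = [3/2, 9]
Step 2: mid = 21/4, f'(mid) = 11, new interval = [3/2, 21/4]
Step 3: mid = 27/8, f'(mid) = 7/2, new interval = [3/2, 27/8]
Step 4: mid = 39/16, f'(mid) = -1/4, new interval = [39/16, 27/8]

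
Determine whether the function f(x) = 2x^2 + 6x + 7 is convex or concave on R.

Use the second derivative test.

f(x) = 2x^2 + 6x + 7
f'(x) = 4x + 6
f''(x) = 4
Since f''(x) = 4 > 0 for all x, f is convex on R.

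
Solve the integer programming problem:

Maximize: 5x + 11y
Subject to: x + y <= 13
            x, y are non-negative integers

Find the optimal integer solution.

Objective: 5x + 11y, constraint: x + y <= 13
Coefficient of y is 11 > coefficient of x is 5, so allocate the entire budget to y.
Optimal: x = 0, y = 13, value = 143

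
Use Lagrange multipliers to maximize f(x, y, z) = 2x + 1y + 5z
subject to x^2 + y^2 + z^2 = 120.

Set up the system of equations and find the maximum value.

Lagrange conditions: 2 = 2*lambda*x, 1 = 2*lambda*y, 5 = 2*lambda*z
So x:2 = y:1 = z:5, i.e. x = 2t, y = 1t, z = 5t
Constraint: t^2*(2^2 + 1^2 + 5^2) = 120
  t^2 * 30 = 120  =>  t = sqrt(4)
Maximum = 2*2t + 1*1t + 5*5t = 30*sqrt(4) = 60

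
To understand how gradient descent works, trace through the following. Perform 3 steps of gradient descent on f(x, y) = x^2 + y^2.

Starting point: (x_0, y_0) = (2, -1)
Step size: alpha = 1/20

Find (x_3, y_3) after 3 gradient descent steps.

f(x,y) = x^2 + y^2
grad_x = 2x + 0y, grad_y = 2y + 0x
Step 1: grad = (4, -2), (9/5, -9/10)
Step 2: grad = (18/5, -9/5), (81/50, -81/100)
Step 3: grad = (81/25, -81/50), (729/500, -729/1000)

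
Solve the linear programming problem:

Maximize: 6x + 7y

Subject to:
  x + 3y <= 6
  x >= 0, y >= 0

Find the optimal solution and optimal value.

The feasible region has vertices at [(0, 0), (6, 0), (0, 2)].
Checking objective 6x + 7y at each vertex:
  (0, 0): 6*0 + 7*0 = 0
  (6, 0): 6*6 + 7*0 = 36
  (0, 2): 6*0 + 7*2 = 14
Maximum is 36 at (6, 0).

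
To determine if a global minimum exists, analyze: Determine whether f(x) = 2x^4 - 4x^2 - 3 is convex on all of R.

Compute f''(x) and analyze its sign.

f(x) = 2x^4 - 4x^2 - 3
f'(x) = 8x^3 + -8x
f''(x) = 24x^2 + -8
f''(0) = -8 < 0, so not convex near x = 0
Therefore, f is not globally convex on R.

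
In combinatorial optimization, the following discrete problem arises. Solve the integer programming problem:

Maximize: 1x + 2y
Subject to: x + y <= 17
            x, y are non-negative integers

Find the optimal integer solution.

Objective: 1x + 2y, constraint: x + y <= 17
Coefficient of y is 2 > coefficient of x is 1, so allocate the entire budget to y.
Optimal: x = 0, y = 17, value = 34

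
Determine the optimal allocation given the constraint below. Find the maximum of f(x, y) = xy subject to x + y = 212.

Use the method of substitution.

Substitute y = 212 - x into f(x,y) = xy:
g(x) = x(212 - x) = 212x - x^2
g'(x) = 212 - 2x = 0  =>  x = 106
y = 212 - 106 = 106
Maximum value = 106 * 106 = 11236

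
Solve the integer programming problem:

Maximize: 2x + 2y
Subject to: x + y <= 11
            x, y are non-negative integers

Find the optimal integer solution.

Objective: 2x + 2y, constraint: x + y <= 11
Coefficient of x is 2 >= coefficient of y is 2, so allocate the entire budget to x.
Optimal: x = 11, y = 0, value = 22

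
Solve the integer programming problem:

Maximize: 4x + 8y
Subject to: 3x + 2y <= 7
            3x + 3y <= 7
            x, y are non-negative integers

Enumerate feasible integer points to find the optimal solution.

Constraint 1: 3x + 2y <= 7
Constraint 2: 3x + 3y <= 7
Feasible x range (need y >= 0): 0 <= x <= min(7/3, 7/3) => x in {0, ..., 2}.
Enumerate feasible integer points row by row (the coefficient of y is 8 > 0, so for each x the largest feasible y gives the best value):
  x = 0: y <= min((7 - 3*0)/2, (7 - 3*0)/3) => y in {0, ..., 2}; best 4*0 + 8*2 = 16
  x = 1: y <= min((7 - 3*1)/2, (7 - 3*1)/3) => y in {0, ..., 1}; best 4*1 + 8*1 = 12
  x = 2: y <= min((7 - 3*2)/2, (7 - 3*2)/3) => y in {0}; best 4*2 + 8*0 = 8
The maximum 4x + 8y = 16 is achieved at x = 0, y = 2.
Check: 3*0 + 2*2 = 4 <= 7 and 3*0 + 3*2 = 6 <= 7.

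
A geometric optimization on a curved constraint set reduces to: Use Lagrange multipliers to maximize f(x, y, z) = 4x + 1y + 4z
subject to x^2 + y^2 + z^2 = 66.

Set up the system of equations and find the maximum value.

Lagrange conditions: 4 = 2*lambda*x, 1 = 2*lambda*y, 4 = 2*lambda*z
So x:4 = y:1 = z:4, i.e. x = 4t, y = 1t, z = 4t
Constraint: t^2*(4^2 + 1^2 + 4^2) = 66
  t^2 * 33 = 66  =>  t = sqrt(2)
Maximum = 4*4t + 1*1t + 4*4t = 33*sqrt(2) = sqrt(2178)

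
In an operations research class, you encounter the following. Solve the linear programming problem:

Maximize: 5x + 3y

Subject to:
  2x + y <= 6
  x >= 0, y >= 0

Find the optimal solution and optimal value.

The feasible region has vertices at [(0, 0), (3, 0), (0, 6)].
Checking objective 5x + 3y at each vertex:
  (0, 0): 5*0 + 3*0 = 0
  (3, 0): 5*3 + 3*0 = 15
  (0, 6): 5*0 + 3*6 = 18
Maximum is 18 at (0, 6).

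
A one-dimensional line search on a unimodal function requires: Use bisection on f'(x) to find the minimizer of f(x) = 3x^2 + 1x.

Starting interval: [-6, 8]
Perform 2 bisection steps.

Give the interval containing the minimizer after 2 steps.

Finding critical point of f(x) = 3x^2 + 1x using bisection on f'(x) = 6x + 1.
f'(x) = 0 when x = -1/6.
Starting interval: [-6, 8]
Step 1: mid = 1, f'(mid) = 7, new interval = [-6, 1]
Step 2: mid = -5/2, f'(mid) = -14, new interval = [-5/2, 1]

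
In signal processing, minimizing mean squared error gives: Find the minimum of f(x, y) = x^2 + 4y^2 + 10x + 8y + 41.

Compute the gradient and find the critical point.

f(x,y) = x^2 + 4y^2 + 10x + 8y + 41
df/dx = 2x + (10) = 0  =>  x = -5
df/dy = 8y + (8) = 0  =>  y = -1
f(-5, -1) = 1*(-5)^2 + 4*(-1)^2 + 10*(-5) + 8*(-1) + 41 = 12
Hessian is diagonal with entries 2, 8 > 0, so this is a minimum.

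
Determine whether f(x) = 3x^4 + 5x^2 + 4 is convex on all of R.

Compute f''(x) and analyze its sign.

f(x) = 3x^4 + 5x^2 + 4
f'(x) = 12x^3 + 10x
f''(x) = 36x^2 + 10
f''(x) = 36x^2 + 10 >= 10 > 0 for all x
Therefore, f is convex on R.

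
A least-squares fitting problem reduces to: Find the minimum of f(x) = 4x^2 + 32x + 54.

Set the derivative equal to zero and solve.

f(x) = 4x^2 + 32x + 54
f'(x) = 8x + (32) = 0
x = -32/8 = -4
f(-4) = -10
Since f''(x) = 8 > 0, this is a minimum.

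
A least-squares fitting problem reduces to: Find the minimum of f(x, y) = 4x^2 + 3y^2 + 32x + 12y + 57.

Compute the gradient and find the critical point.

f(x,y) = 4x^2 + 3y^2 + 32x + 12y + 57
df/dx = 8x + (32) = 0  =>  x = -4
df/dy = 6y + (12) = 0  =>  y = -2
f(-4, -2) = 4*(-4)^2 + 3*(-2)^2 + 32*(-4) + 12*(-2) + 57 = -19
Hessian is diagonal with entries 8, 6 > 0, so this is a minimum.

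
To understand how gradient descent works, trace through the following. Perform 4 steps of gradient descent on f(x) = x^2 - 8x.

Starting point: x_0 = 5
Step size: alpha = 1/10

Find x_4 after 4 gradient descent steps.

f(x) = x^2 - 8x, f'(x) = 2x + (-8)
Step 1: f'(5) = 2, x_1 = 5 - 1/10 * 2 = 24/5
Step 2: f'(24/5) = 8/5, x_2 = 24/5 - 1/10 * 8/5 = 116/25
Step 3: f'(116/25) = 32/25, x_3 = 116/25 - 1/10 * 32/25 = 564/125
Step 4: f'(564/125) = 128/125, x_4 = 564/125 - 1/10 * 128/125 = 2756/625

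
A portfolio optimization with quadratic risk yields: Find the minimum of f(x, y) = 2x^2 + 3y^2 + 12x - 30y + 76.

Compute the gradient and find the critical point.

f(x,y) = 2x^2 + 3y^2 + 12x - 30y + 76
df/dx = 4x + (12) = 0  =>  x = -3
df/dy = 6y + (-30) = 0  =>  y = 5
f(-3, 5) = 2*(-3)^2 + 3*(5)^2 + 12*(-3) + -30*(5) + 76 = -17
Hessian is diagonal with entries 4, 6 > 0, so this is a minimum.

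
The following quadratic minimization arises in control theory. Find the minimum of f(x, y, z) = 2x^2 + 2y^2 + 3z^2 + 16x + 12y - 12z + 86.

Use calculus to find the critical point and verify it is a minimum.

f(x,y,z) = 2x^2 + 2y^2 + 3z^2 + 16x + 12y - 12z + 86
df/dx = 4x + (16) = 0 => x = -4
df/dy = 4y + (12) = 0 => y = -3
df/dz = 6z + (-12) = 0 => z = 2
f(-4,-3,2) = 2*(-4)^2 + 2*(-3)^2 + 3*(2)^2 + 16*(-4) + 12*(-3) + -12*(2) + 86 = 24
Hessian is diagonal with entries 4, 4, 6 > 0, confirmed minimum.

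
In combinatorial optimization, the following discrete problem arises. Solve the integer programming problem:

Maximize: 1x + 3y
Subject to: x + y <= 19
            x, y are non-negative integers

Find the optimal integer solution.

Objective: 1x + 3y, constraint: x + y <= 19
Coefficient of y is 3 > coefficient of x is 1, so allocate the entire budget to y.
Optimal: x = 0, y = 19, value = 57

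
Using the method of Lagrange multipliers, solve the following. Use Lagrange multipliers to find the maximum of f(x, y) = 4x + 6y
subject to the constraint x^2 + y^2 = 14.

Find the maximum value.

Set up Lagrange conditions: grad f = lambda * grad g
  4 = 2*lambda*x
  6 = 2*lambda*y
From these: x/y = 4/6, so x = 4t, y = 6t for some t.
Substitute into constraint: (4t)^2 + (6t)^2 = 14
  t^2 * 52 = 14
  t = sqrt(14/52)
Maximum = 4*x + 6*y = (4^2 + 6^2)*t = 52 * sqrt(14/52) = sqrt(728)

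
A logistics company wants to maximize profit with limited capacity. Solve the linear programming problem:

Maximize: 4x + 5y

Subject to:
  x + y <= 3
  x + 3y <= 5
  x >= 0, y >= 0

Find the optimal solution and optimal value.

Feasible vertices: (0, 0), (0, 5/3), (2, 1), (3, 0)
Objective 4x + 5y at each:
  (0, 0): 0
  (0, 5/3): 25/3
  (2, 1): 13
  (3, 0): 12
Maximum is 13 at (2, 1).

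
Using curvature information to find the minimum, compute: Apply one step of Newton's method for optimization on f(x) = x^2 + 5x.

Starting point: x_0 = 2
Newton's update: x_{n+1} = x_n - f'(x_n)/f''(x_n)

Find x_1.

f(x) = x^2 + 5x
f'(x) = 2x + (5), f''(x) = 2
Newton step: x_1 = x_0 - f'(x_0)/f''(x_0)
f'(2) = 9
x_1 = 2 - 9/2 = -5/2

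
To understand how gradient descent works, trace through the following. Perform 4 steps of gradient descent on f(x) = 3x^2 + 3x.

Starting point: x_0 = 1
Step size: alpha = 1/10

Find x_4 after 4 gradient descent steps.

f(x) = 3x^2 + 3x, f'(x) = 6x + (3)
Step 1: f'(1) = 9, x_1 = 1 - 1/10 * 9 = 1/10
Step 2: f'(1/10) = 18/5, x_2 = 1/10 - 1/10 * 18/5 = -13/50
Step 3: f'(-13/50) = 36/25, x_3 = -13/50 - 1/10 * 36/25 = -101/250
Step 4: f'(-101/250) = 72/125, x_4 = -101/250 - 1/10 * 72/125 = -577/1250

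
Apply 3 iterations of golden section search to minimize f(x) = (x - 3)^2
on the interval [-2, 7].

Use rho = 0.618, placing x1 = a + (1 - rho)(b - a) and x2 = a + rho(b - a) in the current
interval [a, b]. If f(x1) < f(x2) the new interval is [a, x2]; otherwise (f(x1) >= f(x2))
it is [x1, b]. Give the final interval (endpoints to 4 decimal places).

Golden section search for min of f(x) = (x - 3)^2 on [-2, 7].
Each step: x1 = a + (1 - rho)(b - a), x2 = a + rho(b - a); if f(x1) < f(x2) keep [a, x2], otherwise keep [x1, b].
Step 1: [-2.0000, 7.0000], x1=1.4380 (f=2.4398), x2=3.5620 (f=0.3158); f(x1) > f(x2) => keep [1.4380, 7.0000]
Step 2: [1.4380, 7.0000], x1=3.5627 (f=0.3166), x2=4.8753 (f=3.5168); f(x1) < f(x2) => keep [1.4380, 4.8753]
Step 3: [1.4380, 4.8753], x1=2.7511 (f=0.0620), x2=3.5623 (f=0.3161); f(x1) < f(x2) => keep [1.4380, 3.5623]
Final interval: [1.4380, 3.5623]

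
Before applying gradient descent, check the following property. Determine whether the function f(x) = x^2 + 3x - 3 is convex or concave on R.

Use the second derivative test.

f(x) = x^2 + 3x - 3
f'(x) = 2x + 3
f''(x) = 2
Since f''(x) = 2 > 0 for all x, f is convex on R.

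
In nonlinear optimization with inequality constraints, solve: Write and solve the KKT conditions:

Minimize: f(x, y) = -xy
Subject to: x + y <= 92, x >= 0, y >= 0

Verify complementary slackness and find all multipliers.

Problem: min -xy s.t. x + y <= 92 (multiplier lambda), x >= 0 (mu_x), y >= 0 (mu_y)
KKT stationarity: -y + lambda - mu_x = 0, -x + lambda - mu_y = 0, with lambda, mu_x, mu_y >= 0
Complementary slackness: lambda*(x + y - 92) = 0, mu_x*x = 0, mu_y*y = 0
If lambda = 0: y = -mu_x <= 0 and x = -mu_y <= 0 force x = y = 0 with f = 0; but x = y = 46 is feasible with f = -2116 < 0, so this is not the minimum. Hence lambda > 0 and x + y = 92.
Try x > 0, y > 0 (so mu_x = mu_y = 0): y = lambda, x = lambda => x = y = lambda
x + y = 92 => 2*lambda = 92 => lambda = 46
x* = y* = 46 > 0, consistent with mu_x = mu_y = 0.
(Any feasible point with x = 0 or y = 0 has f = 0 > -2116, so the minimum is not on those boundaries.)
min(-xy) = -2116 (i.e. max xy = 2116)
Multipliers: lambda = 46, mu_x = 0, mu_y = 0
Complementary slackness: lambda*(x + y - 92) = 46*(46 + 46 - 92) = 0, mu_x*x = 0*46 = 0, mu_y*y = 0*46 = 0. Satisfied.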